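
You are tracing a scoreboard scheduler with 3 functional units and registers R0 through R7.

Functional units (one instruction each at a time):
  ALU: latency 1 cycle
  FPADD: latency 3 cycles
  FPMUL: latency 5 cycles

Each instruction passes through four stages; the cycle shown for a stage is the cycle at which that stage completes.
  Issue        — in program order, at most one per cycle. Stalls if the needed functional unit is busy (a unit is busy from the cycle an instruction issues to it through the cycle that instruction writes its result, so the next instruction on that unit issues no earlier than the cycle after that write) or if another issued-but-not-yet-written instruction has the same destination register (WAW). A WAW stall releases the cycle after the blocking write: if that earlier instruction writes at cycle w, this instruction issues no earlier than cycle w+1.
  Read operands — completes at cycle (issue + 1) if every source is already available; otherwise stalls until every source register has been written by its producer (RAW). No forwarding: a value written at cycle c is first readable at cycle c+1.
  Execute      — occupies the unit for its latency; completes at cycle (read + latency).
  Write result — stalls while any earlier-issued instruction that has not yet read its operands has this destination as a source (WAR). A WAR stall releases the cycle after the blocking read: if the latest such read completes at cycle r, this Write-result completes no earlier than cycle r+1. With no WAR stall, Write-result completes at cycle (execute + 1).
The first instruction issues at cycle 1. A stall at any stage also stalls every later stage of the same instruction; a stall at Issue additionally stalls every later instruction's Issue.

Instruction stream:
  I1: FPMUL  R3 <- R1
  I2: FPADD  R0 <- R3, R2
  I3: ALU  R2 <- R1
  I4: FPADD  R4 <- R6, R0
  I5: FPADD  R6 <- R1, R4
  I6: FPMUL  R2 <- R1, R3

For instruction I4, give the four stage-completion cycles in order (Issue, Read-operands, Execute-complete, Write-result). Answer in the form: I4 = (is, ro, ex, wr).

I4 = (14, 15, 18, 19)

I1  is:1  ro:2  ex:7  wr:8
I2  is:2  ro:9  ex:12  wr:13  — RAW R3: wait I1 write@8
I3  is:3  ro:4  ex:5  wr:10  — WAR R2: wait I2 read@9
I4  is:14  ro:15  ex:18  wr:19  — struct: FPADD busy until I2 writes@13
I5  is:20  ro:21  ex:24  wr:25  — struct: FPADD busy until I4 writes@19
I6  is:21  ro:22  ex:27  wr:28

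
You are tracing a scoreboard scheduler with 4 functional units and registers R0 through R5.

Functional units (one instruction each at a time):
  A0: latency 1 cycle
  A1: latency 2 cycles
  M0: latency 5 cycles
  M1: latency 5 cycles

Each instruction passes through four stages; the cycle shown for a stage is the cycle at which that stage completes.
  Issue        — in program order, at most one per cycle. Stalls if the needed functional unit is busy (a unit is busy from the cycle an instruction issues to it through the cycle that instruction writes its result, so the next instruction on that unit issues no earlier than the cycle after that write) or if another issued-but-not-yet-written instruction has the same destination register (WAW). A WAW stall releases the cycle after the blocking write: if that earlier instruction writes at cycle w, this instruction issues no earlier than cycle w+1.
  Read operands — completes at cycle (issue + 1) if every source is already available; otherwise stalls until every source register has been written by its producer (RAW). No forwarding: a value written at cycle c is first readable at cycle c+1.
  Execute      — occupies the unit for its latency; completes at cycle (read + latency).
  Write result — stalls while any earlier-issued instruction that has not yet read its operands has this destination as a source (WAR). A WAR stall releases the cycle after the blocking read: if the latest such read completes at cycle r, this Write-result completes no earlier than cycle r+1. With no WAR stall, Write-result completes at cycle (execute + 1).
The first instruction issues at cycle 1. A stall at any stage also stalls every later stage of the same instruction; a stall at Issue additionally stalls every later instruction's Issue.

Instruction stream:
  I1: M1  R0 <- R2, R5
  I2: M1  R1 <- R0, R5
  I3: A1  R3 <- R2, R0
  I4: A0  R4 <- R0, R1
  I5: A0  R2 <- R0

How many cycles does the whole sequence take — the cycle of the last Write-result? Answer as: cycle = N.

cycle = 23

c1: issue I1 (M1)
c2: I1 read-ops
c7: I1 finished on M1
c8: I1→R0
c9: issue I2 (M1)
c10: I2 read-ops; issue I3 (A1)
c11: I3 read-ops; issue I4 (A0)
c13: I3 finished on A1
c14: I3→R3
c15: I2 finished on M1
c16: I2→R1
c17: I4 read-ops
c18: I4 finished on A0
c19: I4→R4
c20: issue I5 (A0)
c21: I5 read-ops
c22: I5 finished on A0
c23: I5→R2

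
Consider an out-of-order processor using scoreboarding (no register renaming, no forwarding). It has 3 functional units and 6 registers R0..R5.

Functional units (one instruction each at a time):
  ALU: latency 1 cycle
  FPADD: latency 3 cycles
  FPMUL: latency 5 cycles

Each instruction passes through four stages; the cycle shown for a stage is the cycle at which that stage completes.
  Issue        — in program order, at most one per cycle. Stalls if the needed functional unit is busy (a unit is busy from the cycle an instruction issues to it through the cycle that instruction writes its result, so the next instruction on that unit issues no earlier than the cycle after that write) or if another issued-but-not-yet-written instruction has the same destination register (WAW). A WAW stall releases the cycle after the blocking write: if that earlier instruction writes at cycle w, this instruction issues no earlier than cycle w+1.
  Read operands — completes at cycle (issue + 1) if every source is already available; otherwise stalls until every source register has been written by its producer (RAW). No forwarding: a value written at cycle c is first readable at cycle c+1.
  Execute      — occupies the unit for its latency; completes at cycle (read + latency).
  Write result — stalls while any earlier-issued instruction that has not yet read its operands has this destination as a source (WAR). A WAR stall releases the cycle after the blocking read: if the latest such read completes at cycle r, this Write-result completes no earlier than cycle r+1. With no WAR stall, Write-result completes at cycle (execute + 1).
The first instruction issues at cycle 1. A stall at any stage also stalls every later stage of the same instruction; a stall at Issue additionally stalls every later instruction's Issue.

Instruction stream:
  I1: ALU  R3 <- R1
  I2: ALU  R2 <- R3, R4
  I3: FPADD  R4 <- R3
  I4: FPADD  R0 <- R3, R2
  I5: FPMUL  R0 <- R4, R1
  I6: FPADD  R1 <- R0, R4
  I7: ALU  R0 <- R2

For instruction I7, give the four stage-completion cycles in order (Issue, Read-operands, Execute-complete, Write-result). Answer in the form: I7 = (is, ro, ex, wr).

cycle 1: I1→ALU
cycle 2: I1 RO
cycle 3: I1 EX
cycle 4: I1 WR R3
cycle 5: I2→ALU
cycle 6: I2 RO; I3→FPADD
cycle 7: I2 EX; I3 RO
cycle 8: I2 WR R2
cycle 10: I3 EX
cycle 11: I3 WR R4
cycle 12: I4→FPADD
cycle 13: I4 RO
cycle 16: I4 EX
cycle 17: I4 WR R0
cycle 18: I5→FPMUL
cycle 19: I5 RO; I6→FPADD
cycle 24: I5 EX
cycle 25: I5 WR R0
cycle 26: I6 RO; I7→ALU
cycle 27: I7 RO
cycle 28: I7 EX
cycle 29: I6 EX; I7 WR R0
cycle 30: I6 WR R1

I7 = (26, 27, 28, 29)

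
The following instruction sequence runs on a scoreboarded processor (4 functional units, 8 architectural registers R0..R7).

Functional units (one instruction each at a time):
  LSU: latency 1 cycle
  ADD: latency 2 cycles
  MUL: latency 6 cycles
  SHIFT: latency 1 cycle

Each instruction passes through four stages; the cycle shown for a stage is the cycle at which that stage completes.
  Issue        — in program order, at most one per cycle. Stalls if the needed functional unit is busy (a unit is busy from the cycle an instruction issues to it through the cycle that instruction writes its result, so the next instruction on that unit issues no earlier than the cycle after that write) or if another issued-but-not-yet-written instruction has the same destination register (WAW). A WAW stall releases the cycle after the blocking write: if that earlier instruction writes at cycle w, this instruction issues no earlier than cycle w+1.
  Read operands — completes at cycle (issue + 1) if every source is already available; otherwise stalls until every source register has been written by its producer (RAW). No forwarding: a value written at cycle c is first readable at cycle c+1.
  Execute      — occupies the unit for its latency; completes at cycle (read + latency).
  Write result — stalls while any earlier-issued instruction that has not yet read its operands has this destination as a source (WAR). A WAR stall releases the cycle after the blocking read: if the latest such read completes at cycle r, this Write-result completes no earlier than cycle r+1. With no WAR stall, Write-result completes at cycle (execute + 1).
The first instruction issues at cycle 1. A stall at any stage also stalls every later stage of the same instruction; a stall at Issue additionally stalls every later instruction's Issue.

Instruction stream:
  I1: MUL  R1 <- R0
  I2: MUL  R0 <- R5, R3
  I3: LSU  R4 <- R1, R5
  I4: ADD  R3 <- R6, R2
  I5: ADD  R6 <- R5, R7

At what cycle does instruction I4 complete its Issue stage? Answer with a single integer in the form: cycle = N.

I1: IS=1 RO=2 EX=8 WR=9
I2: IS=10 RO=11 EX=17 WR=18  [struct: MUL busy until I1 writes@9]
I3: IS=11 RO=12 EX=13 WR=14
I4: IS=12 RO=13 EX=15 WR=16
I5: IS=17 RO=18 EX=20 WR=21  [struct: ADD busy until I4 writes@16]

cycle = 12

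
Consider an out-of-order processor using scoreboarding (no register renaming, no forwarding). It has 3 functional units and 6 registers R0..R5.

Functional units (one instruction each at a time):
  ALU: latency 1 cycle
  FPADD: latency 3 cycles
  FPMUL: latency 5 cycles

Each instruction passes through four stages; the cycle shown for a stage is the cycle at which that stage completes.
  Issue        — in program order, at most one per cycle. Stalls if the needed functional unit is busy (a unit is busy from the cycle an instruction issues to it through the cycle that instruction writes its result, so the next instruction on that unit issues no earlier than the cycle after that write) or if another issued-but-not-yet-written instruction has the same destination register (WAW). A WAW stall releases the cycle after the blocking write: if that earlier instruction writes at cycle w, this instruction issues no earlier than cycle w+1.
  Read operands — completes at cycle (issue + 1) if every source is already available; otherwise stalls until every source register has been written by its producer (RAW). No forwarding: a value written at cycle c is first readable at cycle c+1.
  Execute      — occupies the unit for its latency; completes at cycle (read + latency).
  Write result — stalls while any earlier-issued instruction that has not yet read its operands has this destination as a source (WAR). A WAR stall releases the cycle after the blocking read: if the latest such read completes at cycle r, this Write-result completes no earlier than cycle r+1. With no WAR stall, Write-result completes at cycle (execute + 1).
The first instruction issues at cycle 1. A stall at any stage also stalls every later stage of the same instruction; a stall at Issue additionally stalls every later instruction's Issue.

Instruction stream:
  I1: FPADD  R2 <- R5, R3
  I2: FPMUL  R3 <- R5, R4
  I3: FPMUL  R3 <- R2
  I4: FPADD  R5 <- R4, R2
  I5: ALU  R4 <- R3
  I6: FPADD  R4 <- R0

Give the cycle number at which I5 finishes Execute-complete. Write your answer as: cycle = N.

cycle 1: issue I1 (FPADD)
cycle 2: I1 read-ops; issue I2 (FPMUL)
cycle 3: I2 read-ops
cycle 5: I1 finished on FPADD
cycle 6: I1→R2
cycle 8: I2 finished on FPMUL
cycle 9: I2→R3
cycle 10: issue I3 (FPMUL)
cycle 11: I3 read-ops; issue I4 (FPADD)
cycle 12: I4 read-ops; issue I5 (ALU)
cycle 15: I4 finished on FPADD
cycle 16: I3 finished on FPMUL; I4→R5
cycle 17: I3→R3
cycle 18: I5 read-ops
cycle 19: I5 finished on ALU
cycle 20: I5→R4
cycle 21: issue I6 (FPADD)
cycle 22: I6 read-ops
cycle 25: I6 finished on FPADD
cycle 26: I6→R4

cycle = 19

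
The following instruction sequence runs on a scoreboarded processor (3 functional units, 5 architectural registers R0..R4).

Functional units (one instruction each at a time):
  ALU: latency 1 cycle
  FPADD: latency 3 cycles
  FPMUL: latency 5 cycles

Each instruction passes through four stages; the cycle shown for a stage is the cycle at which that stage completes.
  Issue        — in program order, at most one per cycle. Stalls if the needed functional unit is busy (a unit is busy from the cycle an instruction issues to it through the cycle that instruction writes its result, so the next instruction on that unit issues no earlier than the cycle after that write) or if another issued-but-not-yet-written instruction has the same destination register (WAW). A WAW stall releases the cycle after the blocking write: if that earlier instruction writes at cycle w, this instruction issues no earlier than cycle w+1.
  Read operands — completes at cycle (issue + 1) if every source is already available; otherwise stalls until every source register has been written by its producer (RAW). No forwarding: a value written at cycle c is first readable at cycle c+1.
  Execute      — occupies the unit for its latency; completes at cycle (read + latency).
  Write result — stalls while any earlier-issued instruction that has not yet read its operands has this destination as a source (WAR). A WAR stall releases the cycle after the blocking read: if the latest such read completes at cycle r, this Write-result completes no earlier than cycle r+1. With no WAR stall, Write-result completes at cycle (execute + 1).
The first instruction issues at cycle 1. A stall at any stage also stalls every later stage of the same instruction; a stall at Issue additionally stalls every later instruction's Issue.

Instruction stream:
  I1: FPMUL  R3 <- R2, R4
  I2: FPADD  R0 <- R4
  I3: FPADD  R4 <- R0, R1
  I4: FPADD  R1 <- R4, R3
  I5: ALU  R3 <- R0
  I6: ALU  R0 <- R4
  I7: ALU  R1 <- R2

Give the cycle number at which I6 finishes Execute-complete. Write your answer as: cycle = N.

cycle = 21

cycle 1: issue I1 (FPMUL)
cycle 2: I1 read-ops · issue I2 (FPADD)
cycle 3: I2 read-ops
cycle 6: I2 finished on FPADD
cycle 7: I1 finished on FPMUL · I2→R0
cycle 8: I1→R3 · issue I3 (FPADD)
cycle 9: I3 read-ops
cycle 12: I3 finished on FPADD
cycle 13: I3→R4
cycle 14: issue I4 (FPADD)
cycle 15: I4 read-ops · issue I5 (ALU)
cycle 16: I5 read-ops
cycle 17: I5 finished on ALU
cycle 18: I4 finished on FPADD · I5→R3
cycle 19: I4→R1 · issue I6 (ALU)
cycle 20: I6 read-ops
cycle 21: I6 finished on ALU
cycle 22: I6→R0
cycle 23: issue I7 (ALU)
cycle 24: I7 read-ops
cycle 25: I7 finished on ALU
cycle 26: I7→R1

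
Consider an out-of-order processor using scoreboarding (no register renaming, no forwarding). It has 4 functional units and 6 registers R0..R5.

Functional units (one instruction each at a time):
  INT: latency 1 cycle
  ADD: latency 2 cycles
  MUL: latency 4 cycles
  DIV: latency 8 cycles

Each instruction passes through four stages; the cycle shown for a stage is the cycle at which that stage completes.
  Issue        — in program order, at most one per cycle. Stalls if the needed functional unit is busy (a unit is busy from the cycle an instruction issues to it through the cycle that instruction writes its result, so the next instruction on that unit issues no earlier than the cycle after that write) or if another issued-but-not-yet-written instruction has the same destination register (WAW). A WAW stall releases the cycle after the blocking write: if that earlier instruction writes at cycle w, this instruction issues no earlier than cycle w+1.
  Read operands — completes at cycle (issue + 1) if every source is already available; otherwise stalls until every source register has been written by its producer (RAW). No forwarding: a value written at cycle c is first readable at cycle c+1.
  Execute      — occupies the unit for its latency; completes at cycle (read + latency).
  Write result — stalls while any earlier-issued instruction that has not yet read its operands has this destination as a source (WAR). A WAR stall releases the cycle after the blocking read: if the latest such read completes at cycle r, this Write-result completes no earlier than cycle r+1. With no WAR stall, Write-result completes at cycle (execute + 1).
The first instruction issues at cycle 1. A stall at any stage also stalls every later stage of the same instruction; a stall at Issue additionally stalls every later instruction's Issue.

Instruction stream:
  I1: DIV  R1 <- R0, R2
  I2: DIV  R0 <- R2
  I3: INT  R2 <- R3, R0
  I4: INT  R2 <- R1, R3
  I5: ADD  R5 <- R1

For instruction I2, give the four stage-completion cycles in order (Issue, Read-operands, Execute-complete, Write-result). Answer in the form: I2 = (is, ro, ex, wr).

I2 = (12, 13, 21, 22)

cycle 1: I1→DIV
cycle 2: I1 RO
cycle 10: I1 EX
cycle 11: I1 WR R1
cycle 12: I2→DIV
cycle 13: I2 RO | I3→INT
cycle 21: I2 EX
cycle 22: I2 WR R0
cycle 23: I3 RO
cycle 24: I3 EX
cycle 25: I3 WR R2
cycle 26: I4→INT
cycle 27: I4 RO | I5→ADD
cycle 28: I4 EX | I5 RO
cycle 29: I4 WR R2
cycle 30: I5 EX
cycle 31: I5 WR R5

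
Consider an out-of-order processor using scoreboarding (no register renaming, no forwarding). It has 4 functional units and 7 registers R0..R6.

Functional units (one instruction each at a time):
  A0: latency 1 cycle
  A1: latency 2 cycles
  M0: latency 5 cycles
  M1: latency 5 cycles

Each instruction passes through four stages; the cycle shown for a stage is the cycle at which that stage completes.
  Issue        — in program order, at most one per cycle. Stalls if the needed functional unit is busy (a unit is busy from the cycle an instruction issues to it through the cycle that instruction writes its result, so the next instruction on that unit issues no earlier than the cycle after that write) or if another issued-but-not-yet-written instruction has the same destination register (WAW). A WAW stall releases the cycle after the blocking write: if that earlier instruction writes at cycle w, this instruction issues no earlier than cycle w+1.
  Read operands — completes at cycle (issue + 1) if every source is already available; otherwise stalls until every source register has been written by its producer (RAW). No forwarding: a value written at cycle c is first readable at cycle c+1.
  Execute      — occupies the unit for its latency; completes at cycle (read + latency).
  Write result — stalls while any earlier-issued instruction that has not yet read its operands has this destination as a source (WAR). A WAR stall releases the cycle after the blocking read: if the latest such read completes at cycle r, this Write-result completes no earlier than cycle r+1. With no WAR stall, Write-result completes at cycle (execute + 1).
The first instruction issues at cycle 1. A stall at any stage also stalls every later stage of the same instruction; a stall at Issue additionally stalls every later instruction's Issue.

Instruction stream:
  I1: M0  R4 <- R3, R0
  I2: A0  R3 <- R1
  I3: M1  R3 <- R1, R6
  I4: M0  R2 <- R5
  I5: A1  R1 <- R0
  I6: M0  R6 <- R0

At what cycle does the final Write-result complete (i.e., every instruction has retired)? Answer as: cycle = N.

  I1 | 1 | 2 | 7 | 8
  I2 | 2 | 3 | 4 | 5
  I3 | 6 | 7 | 12 | 13   WAW R3: wait I2 write@5
  I4 | 9 | 10 | 15 | 16   struct: M0 busy until I1 writes@8
  I5 | 10 | 11 | 13 | 14
  I6 | 17 | 18 | 23 | 24   struct: M0 busy until I4 writes@16

cycle = 24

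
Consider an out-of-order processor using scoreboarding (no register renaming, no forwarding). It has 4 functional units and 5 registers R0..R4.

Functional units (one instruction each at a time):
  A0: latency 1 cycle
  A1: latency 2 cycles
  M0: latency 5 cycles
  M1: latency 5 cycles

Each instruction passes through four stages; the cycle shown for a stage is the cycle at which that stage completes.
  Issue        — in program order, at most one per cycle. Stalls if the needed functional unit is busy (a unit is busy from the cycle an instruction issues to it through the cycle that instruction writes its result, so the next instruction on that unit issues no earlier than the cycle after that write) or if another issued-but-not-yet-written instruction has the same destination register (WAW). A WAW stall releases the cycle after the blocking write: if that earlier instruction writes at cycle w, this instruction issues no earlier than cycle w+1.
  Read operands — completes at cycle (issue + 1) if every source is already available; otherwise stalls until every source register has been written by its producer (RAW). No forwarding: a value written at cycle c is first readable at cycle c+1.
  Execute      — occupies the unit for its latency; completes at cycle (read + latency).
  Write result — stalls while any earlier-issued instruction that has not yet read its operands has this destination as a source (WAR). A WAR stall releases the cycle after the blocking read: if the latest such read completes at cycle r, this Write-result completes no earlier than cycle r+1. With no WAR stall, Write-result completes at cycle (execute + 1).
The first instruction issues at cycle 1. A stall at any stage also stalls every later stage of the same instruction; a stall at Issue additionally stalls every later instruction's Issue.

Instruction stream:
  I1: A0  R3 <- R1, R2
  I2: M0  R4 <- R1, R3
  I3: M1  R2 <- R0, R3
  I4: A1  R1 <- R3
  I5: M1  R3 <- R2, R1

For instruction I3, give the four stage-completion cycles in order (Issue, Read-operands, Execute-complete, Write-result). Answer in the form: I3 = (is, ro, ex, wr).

I1  is:1  ro:2  ex:3  wr:4
I2  is:2  ro:5  ex:10  wr:11  — RAW R3: wait I1 write@4
I3  is:3  ro:5  ex:10  wr:11  — RAW R3: wait I1 write@4
I4  is:4  ro:5  ex:7  wr:8
I5  is:12  ro:13  ex:18  wr:19  — struct: M1 busy until I3 writes@11

I3 = (3, 5, 10, 11)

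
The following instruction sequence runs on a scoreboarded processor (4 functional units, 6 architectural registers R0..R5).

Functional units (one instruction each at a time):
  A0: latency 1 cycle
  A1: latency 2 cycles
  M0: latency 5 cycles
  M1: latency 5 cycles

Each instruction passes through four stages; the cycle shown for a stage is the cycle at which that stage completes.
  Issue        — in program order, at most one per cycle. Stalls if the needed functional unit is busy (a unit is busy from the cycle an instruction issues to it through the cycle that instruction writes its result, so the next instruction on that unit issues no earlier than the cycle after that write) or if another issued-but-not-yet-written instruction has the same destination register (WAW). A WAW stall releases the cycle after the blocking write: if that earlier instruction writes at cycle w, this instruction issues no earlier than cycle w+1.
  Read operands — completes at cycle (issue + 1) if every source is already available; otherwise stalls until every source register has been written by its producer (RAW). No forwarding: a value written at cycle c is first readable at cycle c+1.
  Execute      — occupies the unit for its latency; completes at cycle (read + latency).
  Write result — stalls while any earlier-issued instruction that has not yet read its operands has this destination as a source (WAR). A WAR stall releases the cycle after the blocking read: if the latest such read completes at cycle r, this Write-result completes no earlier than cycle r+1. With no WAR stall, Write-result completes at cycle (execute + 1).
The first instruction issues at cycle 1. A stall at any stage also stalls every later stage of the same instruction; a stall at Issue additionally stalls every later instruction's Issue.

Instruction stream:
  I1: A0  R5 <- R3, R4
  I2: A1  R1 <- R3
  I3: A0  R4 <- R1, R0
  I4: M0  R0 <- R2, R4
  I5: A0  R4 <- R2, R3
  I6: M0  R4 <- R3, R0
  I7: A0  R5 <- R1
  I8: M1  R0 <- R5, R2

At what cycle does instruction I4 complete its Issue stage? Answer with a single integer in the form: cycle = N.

cycle = 6

  I1 | 1 | 2 | 3 | 4
  I2 | 2 | 3 | 5 | 6
  I3 | 5 | 7 | 8 | 9   struct: A0 busy until I1 writes@4 · RAW R1: wait I2 write@6
  I4 | 6 | 10 | 15 | 16   RAW R4: wait I3 write@9
  I5 | 10 | 11 | 12 | 13   struct: A0 busy until I3 writes@9
  I6 | 17 | 18 | 23 | 24   struct: M0 busy until I4 writes@16
  I7 | 18 | 19 | 20 | 21
  I8 | 19 | 22 | 27 | 28   RAW R5: wait I7 write@21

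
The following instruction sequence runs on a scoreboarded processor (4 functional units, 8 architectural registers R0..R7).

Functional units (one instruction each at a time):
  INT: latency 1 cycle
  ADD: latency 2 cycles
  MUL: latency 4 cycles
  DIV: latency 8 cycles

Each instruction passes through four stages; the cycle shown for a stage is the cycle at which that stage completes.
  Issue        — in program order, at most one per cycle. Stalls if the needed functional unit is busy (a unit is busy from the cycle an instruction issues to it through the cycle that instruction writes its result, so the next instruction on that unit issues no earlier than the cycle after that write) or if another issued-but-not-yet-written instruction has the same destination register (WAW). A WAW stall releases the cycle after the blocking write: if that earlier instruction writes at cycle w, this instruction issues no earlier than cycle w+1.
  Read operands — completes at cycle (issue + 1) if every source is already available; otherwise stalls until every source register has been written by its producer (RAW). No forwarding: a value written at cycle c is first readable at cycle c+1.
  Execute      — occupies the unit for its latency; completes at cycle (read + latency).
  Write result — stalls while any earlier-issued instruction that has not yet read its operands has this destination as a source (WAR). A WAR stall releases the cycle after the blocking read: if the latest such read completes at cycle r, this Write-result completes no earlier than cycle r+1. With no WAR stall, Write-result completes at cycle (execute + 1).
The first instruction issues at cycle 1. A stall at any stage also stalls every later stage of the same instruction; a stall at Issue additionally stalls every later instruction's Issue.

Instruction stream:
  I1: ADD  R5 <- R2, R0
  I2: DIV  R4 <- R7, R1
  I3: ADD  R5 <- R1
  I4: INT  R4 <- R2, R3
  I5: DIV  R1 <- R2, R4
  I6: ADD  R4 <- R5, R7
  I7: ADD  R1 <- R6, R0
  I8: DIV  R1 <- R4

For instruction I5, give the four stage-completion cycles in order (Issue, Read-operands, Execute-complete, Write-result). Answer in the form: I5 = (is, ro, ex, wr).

I5 = (14, 17, 25, 26)

[1] I1→ADD
[2] I1 RO · I2→DIV
[3] I2 RO
[4] I1 EX
[5] I1 WR R5
[6] I3→ADD
[7] I3 RO
[9] I3 EX
[10] I3 WR R5
[11] I2 EX
[12] I2 WR R4
[13] I4→INT
[14] I4 RO · I5→DIV
[15] I4 EX
[16] I4 WR R4
[17] I5 RO · I6→ADD
[18] I6 RO
[20] I6 EX
[21] I6 WR R4
[25] I5 EX
[26] I5 WR R1
[27] I7→ADD
[28] I7 RO
[30] I7 EX
[31] I7 WR R1
[32] I8→DIV
[33] I8 RO
[41] I8 EX
[42] I8 WR R1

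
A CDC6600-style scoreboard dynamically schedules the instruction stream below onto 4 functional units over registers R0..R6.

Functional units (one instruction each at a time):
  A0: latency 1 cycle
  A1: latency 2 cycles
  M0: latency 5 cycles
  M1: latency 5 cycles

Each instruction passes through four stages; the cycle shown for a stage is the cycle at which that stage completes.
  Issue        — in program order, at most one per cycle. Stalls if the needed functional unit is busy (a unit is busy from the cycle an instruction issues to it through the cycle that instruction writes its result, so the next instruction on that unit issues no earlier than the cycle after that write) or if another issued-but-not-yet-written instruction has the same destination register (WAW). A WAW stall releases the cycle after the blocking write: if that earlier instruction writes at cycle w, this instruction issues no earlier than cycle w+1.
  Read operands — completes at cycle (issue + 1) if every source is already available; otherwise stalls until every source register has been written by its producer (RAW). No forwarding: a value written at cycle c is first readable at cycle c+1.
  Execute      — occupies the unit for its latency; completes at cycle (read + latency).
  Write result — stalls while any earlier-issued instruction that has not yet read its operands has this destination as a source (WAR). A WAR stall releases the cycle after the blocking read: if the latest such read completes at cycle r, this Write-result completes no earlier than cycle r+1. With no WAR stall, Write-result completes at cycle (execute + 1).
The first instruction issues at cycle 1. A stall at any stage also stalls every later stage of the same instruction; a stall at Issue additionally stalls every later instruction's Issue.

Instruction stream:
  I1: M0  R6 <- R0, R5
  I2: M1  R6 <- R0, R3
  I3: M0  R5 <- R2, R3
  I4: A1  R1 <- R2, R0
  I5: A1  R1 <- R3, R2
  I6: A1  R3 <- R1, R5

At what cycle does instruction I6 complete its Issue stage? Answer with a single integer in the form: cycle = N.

I1: IS=1 RO=2 EX=7 WR=8
I2: IS=9 RO=10 EX=15 WR=16  [WAW R6: wait I1 write@8]
I3: IS=10 RO=11 EX=16 WR=17
I4: IS=11 RO=12 EX=14 WR=15
I5: IS=16 RO=17 EX=19 WR=20  [struct: A1 busy until I4 writes@15]
I6: IS=21 RO=22 EX=24 WR=25  [struct: A1 busy until I5 writes@20]

cycle = 21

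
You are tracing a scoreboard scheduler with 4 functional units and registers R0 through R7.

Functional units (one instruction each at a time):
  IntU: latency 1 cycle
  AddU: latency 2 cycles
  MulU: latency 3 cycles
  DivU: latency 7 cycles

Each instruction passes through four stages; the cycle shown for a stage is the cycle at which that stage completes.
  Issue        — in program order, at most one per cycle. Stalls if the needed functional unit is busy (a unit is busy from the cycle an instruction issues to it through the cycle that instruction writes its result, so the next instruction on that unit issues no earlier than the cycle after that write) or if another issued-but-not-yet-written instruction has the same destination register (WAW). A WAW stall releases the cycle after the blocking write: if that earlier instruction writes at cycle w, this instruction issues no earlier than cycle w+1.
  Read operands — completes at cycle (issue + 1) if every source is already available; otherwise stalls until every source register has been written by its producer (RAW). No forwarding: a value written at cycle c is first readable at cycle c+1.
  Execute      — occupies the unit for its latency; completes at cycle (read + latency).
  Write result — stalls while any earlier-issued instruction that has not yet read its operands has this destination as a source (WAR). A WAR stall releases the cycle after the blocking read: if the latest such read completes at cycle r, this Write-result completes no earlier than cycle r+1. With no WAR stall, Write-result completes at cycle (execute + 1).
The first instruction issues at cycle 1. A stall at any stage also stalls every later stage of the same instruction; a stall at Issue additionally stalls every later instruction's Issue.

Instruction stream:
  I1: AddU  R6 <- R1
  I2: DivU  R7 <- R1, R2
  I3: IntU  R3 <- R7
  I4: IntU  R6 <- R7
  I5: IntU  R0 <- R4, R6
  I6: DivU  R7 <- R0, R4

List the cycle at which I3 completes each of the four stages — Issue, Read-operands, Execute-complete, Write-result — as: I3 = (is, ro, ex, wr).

I3 = (3, 12, 13, 14)

I1  is:1  ro:2  ex:4  wr:5
I2  is:2  ro:3  ex:10  wr:11
I3  is:3  ro:12  ex:13  wr:14  — RAW R7: wait I2 write@11
I4  is:15  ro:16  ex:17  wr:18  — struct: IntU busy until I3 writes@14
I5  is:19  ro:20  ex:21  wr:22  — struct: IntU busy until I4 writes@18
I6  is:20  ro:23  ex:30  wr:31  — RAW R0: wait I5 write@22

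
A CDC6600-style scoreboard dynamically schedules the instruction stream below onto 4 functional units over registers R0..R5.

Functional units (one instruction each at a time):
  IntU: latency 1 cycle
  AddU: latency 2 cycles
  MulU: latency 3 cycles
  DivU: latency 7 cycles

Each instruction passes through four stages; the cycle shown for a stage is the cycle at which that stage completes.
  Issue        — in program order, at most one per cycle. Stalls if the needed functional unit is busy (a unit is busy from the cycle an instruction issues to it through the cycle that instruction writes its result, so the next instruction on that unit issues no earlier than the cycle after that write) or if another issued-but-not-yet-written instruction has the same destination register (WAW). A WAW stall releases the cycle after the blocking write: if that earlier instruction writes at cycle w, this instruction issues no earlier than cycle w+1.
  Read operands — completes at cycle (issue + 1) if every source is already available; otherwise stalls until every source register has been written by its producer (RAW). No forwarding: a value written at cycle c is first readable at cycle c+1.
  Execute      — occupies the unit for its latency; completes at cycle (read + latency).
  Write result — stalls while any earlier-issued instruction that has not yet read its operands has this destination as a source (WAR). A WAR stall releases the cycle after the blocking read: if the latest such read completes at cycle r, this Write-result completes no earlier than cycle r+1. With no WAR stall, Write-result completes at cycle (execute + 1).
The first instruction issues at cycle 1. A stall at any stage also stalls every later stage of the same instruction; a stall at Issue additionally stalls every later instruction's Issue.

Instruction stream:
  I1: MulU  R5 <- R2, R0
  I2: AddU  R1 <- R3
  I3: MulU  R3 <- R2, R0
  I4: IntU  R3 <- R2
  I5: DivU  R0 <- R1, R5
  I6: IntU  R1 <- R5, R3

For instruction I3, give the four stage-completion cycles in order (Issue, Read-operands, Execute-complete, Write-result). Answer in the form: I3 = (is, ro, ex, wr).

[1] issue I1 (MulU)
[2] I1 read-ops, issue I2 (AddU)
[3] I2 read-ops
[5] I1 finished on MulU, I2 finished on AddU
[6] I1→R5, I2→R1
[7] issue I3 (MulU)
[8] I3 read-ops
[11] I3 finished on MulU
[12] I3→R3
[13] issue I4 (IntU)
[14] I4 read-ops, issue I5 (DivU)
[15] I4 finished on IntU, I5 read-ops
[16] I4→R3
[17] issue I6 (IntU)
[18] I6 read-ops
[19] I6 finished on IntU
[20] I6→R1
[22] I5 finished on DivU
[23] I5→R0

I3 = (7, 8, 11, 12)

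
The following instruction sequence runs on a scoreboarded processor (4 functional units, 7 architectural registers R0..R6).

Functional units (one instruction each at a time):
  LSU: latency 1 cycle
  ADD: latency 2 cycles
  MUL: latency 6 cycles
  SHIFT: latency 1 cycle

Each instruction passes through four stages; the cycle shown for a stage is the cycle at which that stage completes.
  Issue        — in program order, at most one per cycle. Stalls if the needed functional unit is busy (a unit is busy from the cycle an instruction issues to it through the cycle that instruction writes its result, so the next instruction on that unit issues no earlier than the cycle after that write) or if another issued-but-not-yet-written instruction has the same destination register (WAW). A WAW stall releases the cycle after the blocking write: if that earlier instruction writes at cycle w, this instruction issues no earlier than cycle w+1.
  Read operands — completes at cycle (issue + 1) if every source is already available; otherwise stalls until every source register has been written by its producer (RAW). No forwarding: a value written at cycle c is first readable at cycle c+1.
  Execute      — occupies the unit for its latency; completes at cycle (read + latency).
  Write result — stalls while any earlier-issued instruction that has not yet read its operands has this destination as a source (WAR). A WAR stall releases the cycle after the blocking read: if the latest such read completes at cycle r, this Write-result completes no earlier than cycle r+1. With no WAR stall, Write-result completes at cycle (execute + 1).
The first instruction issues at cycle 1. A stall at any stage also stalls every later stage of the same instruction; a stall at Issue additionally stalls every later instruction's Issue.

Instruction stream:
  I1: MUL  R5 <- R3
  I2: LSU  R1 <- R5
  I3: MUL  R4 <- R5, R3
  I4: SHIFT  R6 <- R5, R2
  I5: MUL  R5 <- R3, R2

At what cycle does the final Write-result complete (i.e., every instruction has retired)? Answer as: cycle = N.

cycle 1: I1→MUL
cycle 2: I1 RO · I2→LSU
cycle 8: I1 EX
cycle 9: I1 WR R5
cycle 10: I2 RO · I3→MUL
cycle 11: I2 EX · I3 RO · I4→SHIFT
cycle 12: I2 WR R1 · I4 RO
cycle 13: I4 EX
cycle 14: I4 WR R6
cycle 17: I3 EX
cycle 18: I3 WR R4
cycle 19: I5→MUL
cycle 20: I5 RO
cycle 26: I5 EX
cycle 27: I5 WR R5

cycle = 27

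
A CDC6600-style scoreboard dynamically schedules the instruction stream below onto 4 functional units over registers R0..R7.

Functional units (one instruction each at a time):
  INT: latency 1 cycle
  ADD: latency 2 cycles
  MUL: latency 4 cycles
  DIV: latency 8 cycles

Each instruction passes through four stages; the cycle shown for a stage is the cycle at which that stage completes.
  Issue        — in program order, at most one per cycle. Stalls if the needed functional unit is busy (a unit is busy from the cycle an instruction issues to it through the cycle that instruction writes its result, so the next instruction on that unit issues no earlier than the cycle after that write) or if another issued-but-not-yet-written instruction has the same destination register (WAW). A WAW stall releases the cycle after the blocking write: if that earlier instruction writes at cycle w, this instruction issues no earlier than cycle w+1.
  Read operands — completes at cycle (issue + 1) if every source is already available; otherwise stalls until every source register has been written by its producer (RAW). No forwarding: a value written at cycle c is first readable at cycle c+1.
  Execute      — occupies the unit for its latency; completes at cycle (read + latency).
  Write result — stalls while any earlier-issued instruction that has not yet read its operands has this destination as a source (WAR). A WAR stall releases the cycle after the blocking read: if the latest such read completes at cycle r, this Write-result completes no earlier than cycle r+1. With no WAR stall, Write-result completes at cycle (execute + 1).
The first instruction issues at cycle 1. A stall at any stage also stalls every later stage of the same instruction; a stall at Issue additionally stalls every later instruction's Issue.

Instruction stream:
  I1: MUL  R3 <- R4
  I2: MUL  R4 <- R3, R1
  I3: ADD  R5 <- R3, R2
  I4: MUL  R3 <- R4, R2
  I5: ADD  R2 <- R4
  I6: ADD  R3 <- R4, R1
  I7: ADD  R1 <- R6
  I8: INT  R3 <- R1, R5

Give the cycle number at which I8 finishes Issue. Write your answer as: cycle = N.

cycle = 28

[1] issue I1 (MUL)
[2] I1 read-ops
[6] I1 finished on MUL
[7] I1→R3
[8] issue I2 (MUL)
[9] I2 read-ops | issue I3 (ADD)
[10] I3 read-ops
[12] I3 finished on ADD
[13] I2 finished on MUL | I3→R5
[14] I2→R4
[15] issue I4 (MUL)
[16] I4 read-ops | issue I5 (ADD)
[17] I5 read-ops
[19] I5 finished on ADD
[20] I4 finished on MUL | I5→R2
[21] I4→R3
[22] issue I6 (ADD)
[23] I6 read-ops
[25] I6 finished on ADD
[26] I6→R3
[27] issue I7 (ADD)
[28] I7 read-ops | issue I8 (INT)
[30] I7 finished on ADD
[31] I7→R1
[32] I8 read-ops
[33] I8 finished on INT
[34] I8→R3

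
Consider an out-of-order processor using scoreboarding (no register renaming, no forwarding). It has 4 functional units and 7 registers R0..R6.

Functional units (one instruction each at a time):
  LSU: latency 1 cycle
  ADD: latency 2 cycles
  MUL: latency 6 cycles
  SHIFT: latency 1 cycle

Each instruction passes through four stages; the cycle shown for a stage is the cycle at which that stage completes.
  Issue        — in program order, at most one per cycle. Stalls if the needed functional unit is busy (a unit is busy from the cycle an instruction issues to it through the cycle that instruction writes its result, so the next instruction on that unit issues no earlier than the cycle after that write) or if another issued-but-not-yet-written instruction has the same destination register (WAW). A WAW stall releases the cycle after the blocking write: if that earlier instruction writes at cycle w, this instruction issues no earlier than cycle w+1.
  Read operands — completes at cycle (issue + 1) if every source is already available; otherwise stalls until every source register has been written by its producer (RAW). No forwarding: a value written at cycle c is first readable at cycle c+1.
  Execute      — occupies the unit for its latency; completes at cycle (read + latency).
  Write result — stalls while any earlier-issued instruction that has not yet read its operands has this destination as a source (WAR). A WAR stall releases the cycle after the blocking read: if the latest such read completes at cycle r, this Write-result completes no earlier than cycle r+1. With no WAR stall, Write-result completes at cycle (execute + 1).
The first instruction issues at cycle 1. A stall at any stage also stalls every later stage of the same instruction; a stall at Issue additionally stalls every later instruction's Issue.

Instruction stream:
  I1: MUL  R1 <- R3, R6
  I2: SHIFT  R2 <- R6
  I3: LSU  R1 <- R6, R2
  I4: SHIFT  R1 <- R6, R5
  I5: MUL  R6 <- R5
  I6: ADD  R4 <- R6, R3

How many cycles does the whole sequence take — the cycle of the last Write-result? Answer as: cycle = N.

[1] I1 issues→MUL
[2] I1 reads, I2 issues→SHIFT
[3] I2 reads
[4] I2 exec-done
[5] I2 writes R2
[8] I1 exec-done
[9] I1 writes R1
[10] I3 issues→LSU
[11] I3 reads
[12] I3 exec-done
[13] I3 writes R1
[14] I4 issues→SHIFT
[15] I4 reads, I5 issues→MUL
[16] I4 exec-done, I5 reads, I6 issues→ADD
[17] I4 writes R1
[22] I5 exec-done
[23] I5 writes R6
[24] I6 reads
[26] I6 exec-done
[27] I6 writes R4

cycle = 27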